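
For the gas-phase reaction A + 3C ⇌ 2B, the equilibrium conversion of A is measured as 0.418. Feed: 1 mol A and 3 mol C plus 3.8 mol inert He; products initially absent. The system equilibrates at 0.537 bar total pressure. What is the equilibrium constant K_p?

K_p = 37.9 bar^-2

Basis: 1 mol A initially; let X = conversion of A. Extent ξ = X.
Moles: n_A = 1 − X; n_C = 3 − 3X; n_B = 2X; n_I = 3.8 (inert).
Total moles n_T = 7.8 − 2X.
At X = 0.418: n_A = 0.582, n_C = 1.75, n_B = 0.836, n_T = 6.96.
p_i = (n_i/n_T)·P. K_p = p_B^2 / (p_A p_C^3) = 37.9 bar^-2.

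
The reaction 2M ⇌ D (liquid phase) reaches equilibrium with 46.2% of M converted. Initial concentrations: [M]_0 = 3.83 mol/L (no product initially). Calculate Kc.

Let X = conversion of M.
Concentrations: [M] = 3.83 − 3.83X; [D] = 1.92X.
At X = 0.462: [M] = 2.06, [D] = 0.885.
Kc = [D] / ([M]^2) = 0.208 L/mol.

Kc = 0.208 L/mol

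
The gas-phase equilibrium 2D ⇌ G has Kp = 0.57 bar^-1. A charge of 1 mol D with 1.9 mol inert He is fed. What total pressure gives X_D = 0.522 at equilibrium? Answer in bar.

Take 1 mol D as basis and let X be its fractional conversion, so ξ = 0.5X.
Moles: n_D = 1 − X; n_G = 0.5X; n_I = 1.9 (inert).
Summing: n_T = 2.9 − 0.5X.
Kp = p_G / (p_D^2) with p_i = (n_i/n_T)·P.
At X = 0.522: the mole-fraction product g(X) = Π y_i^ν_i = 3.015. Since Kp = g(X)·P^{-1}, P = (g/Kp)^(1/1) = (3.015/0.57)^(1/1) = 5.29 bar.

P = 5.29 bar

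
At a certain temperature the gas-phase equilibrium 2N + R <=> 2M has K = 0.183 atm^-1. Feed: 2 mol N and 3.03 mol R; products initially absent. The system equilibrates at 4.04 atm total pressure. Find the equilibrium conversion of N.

X = 0.393

Basis: 2 mol N initially; let X = conversion of N. Extent ξ = X.
At extent ξ: n_N = 2 − 2X; n_R = 3.03 − X; n_M = 2X.
n_T = Σnᵢ = 5.03 − X.
y_i = n_i/n_T, p_i = y_i·P. K = p_M^2 / (p_N^2 p_R).
Substituting and setting equal to 0.183 atm^-1 gives a polynomial in X; the root in (0,1) is X = 0.393.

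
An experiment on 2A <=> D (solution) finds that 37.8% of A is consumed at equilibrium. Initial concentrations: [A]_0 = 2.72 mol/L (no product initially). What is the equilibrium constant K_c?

K_c = 0.18 L/mol

Let X = conversion of A.
Concentrations: [A] = 2.72 − 2.72X; [D] = 1.36X.
At X = 0.378: [A] = 1.69, [D] = 0.514.
K_c = [D] / ([A]^2) = 0.18 L/mol.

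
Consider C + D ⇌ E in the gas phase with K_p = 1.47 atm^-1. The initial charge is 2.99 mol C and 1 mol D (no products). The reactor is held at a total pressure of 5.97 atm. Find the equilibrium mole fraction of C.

y_C = 0.681

Basis: 1 mol D initially; let X = conversion of D. Extent ξ = X.
Species balance: n_C = 2.99 − X; n_D = 1 − X; n_E = X.
Summing: n_T = 3.99 − X.
y_i = n_i/n_T, p_i = y_i·P. K_p = p_E / (p_C p_D).
This yields a degree-2 equation in X; solving on (0,1), X = 0.857.
Then n_C = 2.13, n_T = 3.13, so y_C = 0.681.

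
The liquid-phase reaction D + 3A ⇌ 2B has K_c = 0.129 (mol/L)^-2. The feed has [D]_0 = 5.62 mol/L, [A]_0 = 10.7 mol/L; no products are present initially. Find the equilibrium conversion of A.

Let X = conversion of A; extent ξ = 10.7X/3 mol/L.
Concentrations: [D] = 5.62 − 3.57X; [A] = 10.7 − 10.7X; [B] = 7.13X.
K_c = [B]^2 / ([D] [A]^3).
Solving K_c = 0.129 for X ∈ (0,1): X = 0.653.

X = 0.653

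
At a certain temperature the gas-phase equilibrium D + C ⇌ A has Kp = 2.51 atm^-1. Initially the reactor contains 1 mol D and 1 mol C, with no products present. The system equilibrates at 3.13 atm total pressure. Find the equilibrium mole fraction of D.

y_D = 0.252

Basis: 1 mol D initially; let X = conversion of D. Extent ξ = X.
Mole table: n_D = 1 − X; n_C = 1 − X; n_A = X.
Summing: n_T = 2 − X.
y_i = n_i/n_T, p_i = y_i·P. Kp = p_A / (p_D p_C).
This yields a degree-2 equation in X; solving on (0,1), X = 0.664.
Then n_D = 0.336, n_T = 1.34, so y_D = 0.252.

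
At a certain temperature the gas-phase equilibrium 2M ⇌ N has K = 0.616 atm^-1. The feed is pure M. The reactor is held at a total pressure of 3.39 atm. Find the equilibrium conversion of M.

Basis: 1 mol M initially; let X = conversion of M. Extent ξ = 0.5X.
Mole table: n_M = 1 − X; n_N = 0.5X.
Summing: n_T = 1 − 0.5X.
With p_i = (n_i/n_T)P, K = p_N / (p_M^2).
Substituting and setting equal to 0.616 atm^-1 gives a polynomial in X; the root in (0,1) is X = 0.673.

X = 0.673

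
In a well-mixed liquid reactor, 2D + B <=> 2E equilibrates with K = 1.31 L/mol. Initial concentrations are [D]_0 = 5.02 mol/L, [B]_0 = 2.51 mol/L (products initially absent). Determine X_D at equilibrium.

Let X = conversion of D; extent ξ = 5.02X/2 mol/L.
Concentrations: [D] = 5.02 − 5.02X; [B] = 2.51 − 2.51X; [E] = 5.02X.
K = [E]^2 / ([D]^2 [B]).
Setting equal to 1.31 and solving for X on (0,1) gives X = 0.549.

X = 0.549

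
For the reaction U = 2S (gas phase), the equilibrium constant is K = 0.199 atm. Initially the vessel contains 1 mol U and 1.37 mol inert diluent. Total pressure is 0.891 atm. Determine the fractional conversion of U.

X = 0.320

Basis: 1 mol U initially; let X = conversion of U. Extent ξ = X.
Species balance: n_U = 1 − X; n_S = 2X; n_I = 1.37 (inert).
Total moles n_T = 2.37 + X.
With p_i = (n_i/n_T)P, K = p_S^2 / (p_U).
Setting this equal to 0.199 atm and taking the physical root (0 < X < 1) gives X = 0.320.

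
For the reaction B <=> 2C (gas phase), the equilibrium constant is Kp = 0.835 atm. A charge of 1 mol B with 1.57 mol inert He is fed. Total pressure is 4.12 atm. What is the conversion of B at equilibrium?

X = 0.316

Basis: 1 mol B initially; let X = conversion of B. Extent ξ = X.
Mole table: n_B = 1 − X; n_C = 2X; n_I = 1.57 (inert).
n_T = Σnᵢ = 2.57 + X.
With p_i = (n_i/n_T)P, Kp = p_C^2 / (p_B).
Equating to 0.835 atm and solving on 0 < X < 1: X = 0.316.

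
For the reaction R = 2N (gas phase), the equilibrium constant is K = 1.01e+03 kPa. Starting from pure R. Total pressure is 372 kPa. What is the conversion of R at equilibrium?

Basis: 1 mol R initially; let X = conversion of R. Extent ξ = X.
Moles: n_R = 1 − X; n_N = 2X.
n_T = Σnᵢ = 1 + X.
Mole fractions y_i = n_i/n_T; K = p_N^2 / (p_R) with p_i = y_i·P.
This yields a degree-2 equation in X; solving on (0,1), X = 0.636.

X = 0.636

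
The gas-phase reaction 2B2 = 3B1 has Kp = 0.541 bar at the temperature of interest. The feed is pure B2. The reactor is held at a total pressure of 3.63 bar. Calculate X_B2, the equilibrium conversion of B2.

X = 0.293

Basis: 1 mol B2 initially; let X = conversion of B2. Extent ξ = 0.5X.
Species balance: n_B2 = 1 − X; n_B1 = 1.5X.
Summing: n_T = 1 + 0.5X.
y_i = n_i/n_T, p_i = y_i·P. Kp = p_B1^3 / (p_B2^2).
Setting this equal to 0.541 bar and taking the physical root (0 < X < 1) gives X = 0.293.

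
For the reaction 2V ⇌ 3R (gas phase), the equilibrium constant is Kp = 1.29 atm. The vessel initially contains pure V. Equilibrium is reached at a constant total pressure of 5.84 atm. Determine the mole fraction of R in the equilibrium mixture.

y_R = 0.420

Take 1 mol V as basis and let X be its fractional conversion, so ξ = 0.5X.
Moles: n_V = 1 − X; n_R = 1.5X.
Summing: n_T = 1 + 0.5X.
With p_i = (n_i/n_T)P, Kp = p_R^3 / (p_V^2).
This yields a degree-3 equation in X; solving on (0,1), X = 0.326.
Then n_R = 0.489, n_T = 1.16, so y_R = 0.420.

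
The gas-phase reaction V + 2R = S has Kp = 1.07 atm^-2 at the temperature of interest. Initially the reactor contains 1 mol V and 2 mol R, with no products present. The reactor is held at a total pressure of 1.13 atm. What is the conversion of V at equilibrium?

X = 0.314

Basis: 1 mol V initially; let X = conversion of V. Extent ξ = X.
At extent ξ: n_V = 1 − X; n_R = 2 − 2X; n_S = X.
Summing: n_T = 3 − 2X.
y_i = n_i/n_T, p_i = y_i·P. Kp = p_S / (p_V p_R^2).
Substituting and setting equal to 1.07 atm^-2 gives a polynomial in X; the root in (0,1) is X = 0.314.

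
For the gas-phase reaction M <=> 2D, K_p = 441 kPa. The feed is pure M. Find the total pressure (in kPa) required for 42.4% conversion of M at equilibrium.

P = 503 kPa

Basis: 1 mol M initially; let X = conversion of M. Extent ξ = X.
Mole table: n_M = 1 − X; n_D = 2X.
Total moles n_T = 1 + X.
K_p = p_D^2 / (p_M) with p_i = (n_i/n_T)·P.
At X = 0.424: the mole-fraction product g(X) = Π y_i^ν_i = 0.8767. Since K_p = g(X)·P^{1}, P = (K_p/g)^(1/1) = (441/0.8767)^(1/1) = 503 kPa.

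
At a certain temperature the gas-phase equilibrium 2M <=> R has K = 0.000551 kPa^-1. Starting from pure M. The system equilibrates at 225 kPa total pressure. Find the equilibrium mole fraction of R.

Take 1 mol M as basis and let X be its fractional conversion, so ξ = 0.5X.
Moles: n_M = 1 − X; n_R = 0.5X.
n_T = Σnᵢ = 1 − 0.5X.
y_i = n_i/n_T, p_i = y_i·P. K = p_R / (p_M^2).
Setting this equal to 0.000551 kPa^-1 and taking the physical root (0 < X < 1) gives X = 0.182.
Then n_R = 0.0912, n_T = 0.909, so y_R = 0.100.

y_R = 0.100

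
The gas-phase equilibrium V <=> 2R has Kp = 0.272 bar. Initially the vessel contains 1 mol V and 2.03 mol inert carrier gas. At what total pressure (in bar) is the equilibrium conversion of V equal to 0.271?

Basis: 1 mol V initially; let X = conversion of V. Extent ξ = X.
Moles: n_V = 1 − X; n_R = 2X; n_I = 2.03 (inert).
Total moles n_T = 3.03 + X.
Kp = p_R^2 / (p_V) with p_i = (n_i/n_T)·P.
At X = 0.271: the mole-fraction product g(X) = Π y_i^ν_i = 0.1221. Since Kp = g(X)·P^{1}, P = (Kp/g)^(1/1) = (0.272/0.1221)^(1/1) = 2.23 bar.

P = 2.23 bar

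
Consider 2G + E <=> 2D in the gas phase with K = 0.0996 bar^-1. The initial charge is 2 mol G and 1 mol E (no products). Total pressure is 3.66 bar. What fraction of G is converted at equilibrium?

Let X = conversion of G (basis 2 mol G); extent of reaction ξ = X.
At extent ξ: n_G = 2 − 2X; n_E = 1 − X; n_D = 2X.
n_T = Σnᵢ = 3 − X.
Mole fractions y_i = n_i/n_T; K = p_D^2 / (p_G^2 p_E) with p_i = y_i·P.
This yields a degree-3 equation in X; solving on (0,1), X = 0.241.

X = 0.241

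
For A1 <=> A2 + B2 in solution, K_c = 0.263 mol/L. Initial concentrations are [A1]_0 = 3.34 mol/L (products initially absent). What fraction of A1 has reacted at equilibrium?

X = 0.244

Let X = conversion of A1; extent ξ = 3.34·X mol/L.
Concentrations: [A1] = 3.34 − 3.34X; [A2] = 3.34X; [B2] = 3.34X.
K_c = [A2] [B2] / ([A1]).
This equals 0.263 at X = 0.244 (the root in 0 < X < 1).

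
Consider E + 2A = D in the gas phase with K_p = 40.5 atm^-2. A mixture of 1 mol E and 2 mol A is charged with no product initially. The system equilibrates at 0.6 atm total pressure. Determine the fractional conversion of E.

Take 1 mol E as basis and let X be its fractional conversion, so ξ = X.
Species balance: n_E = 1 − X; n_A = 2 − 2X; n_D = X.
Summing: n_T = 3 − 2X.
With p_i = (n_i/n_T)P, K_p = p_D / (p_E p_A^2).
Substituting and setting equal to 40.5 atm^-2 gives a polynomial in X; the root in (0,1) is X = 0.685.

X = 0.685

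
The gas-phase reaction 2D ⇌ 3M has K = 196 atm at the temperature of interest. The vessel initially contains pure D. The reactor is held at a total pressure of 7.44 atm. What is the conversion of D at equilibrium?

Let X = conversion of D (basis 1 mol D); extent of reaction ξ = 0.5X.
Mole table: n_D = 1 − X; n_M = 1.5X.
n_T = Σnᵢ = 1 + 0.5X.
With p_i = (n_i/n_T)P, K = p_M^3 / (p_D^2).
Substituting and setting equal to 196 atm gives a polynomial in X; the root in (0,1) is X = 0.788.

X = 0.788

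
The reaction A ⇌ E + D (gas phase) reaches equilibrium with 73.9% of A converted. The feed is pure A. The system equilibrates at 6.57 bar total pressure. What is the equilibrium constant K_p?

Basis: 1 mol A initially; let X = conversion of A. Extent ξ = X.
Species balance: n_A = 1 − X; n_E = X; n_D = X.
Total moles n_T = 1 + X.
At X = 0.739: n_A = 0.261, n_E = 0.739, n_D = 0.739, n_T = 1.74.
p_i = (n_i/n_T)·P. K_p = p_E p_D / (p_A) = 7.91 bar.

K_p = 7.91 bar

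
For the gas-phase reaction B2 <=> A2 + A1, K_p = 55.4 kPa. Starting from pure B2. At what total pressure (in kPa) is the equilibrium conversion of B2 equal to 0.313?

P = 510 kPa

Basis: 1 mol B2 initially; let X = conversion of B2. Extent ξ = X.
Moles: n_B2 = 1 − X; n_A2 = X; n_A1 = X.
Total moles n_T = 1 + X.
K_p = p_A2 p_A1 / (p_B2) with p_i = (n_i/n_T)·P.
At X = 0.313: the mole-fraction product g(X) = Π y_i^ν_i = 0.1086. Since K_p = g(X)·P^{1}, P = (K_p/g)^(1/1) = (55.4/0.1086)^(1/1) = 510 kPa.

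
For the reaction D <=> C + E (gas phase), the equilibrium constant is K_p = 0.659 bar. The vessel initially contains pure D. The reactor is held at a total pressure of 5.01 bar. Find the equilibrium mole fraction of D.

y_D = 0.491

Let X = conversion of D (basis 1 mol D); extent of reaction ξ = X.
Species balance: n_D = 1 − X; n_C = X; n_E = X.
Summing: n_T = 1 + X.
Mole fractions y_i = n_i/n_T; K_p = p_C p_E / (p_D) with p_i = y_i·P.
This yields a degree-2 equation in X; solving on (0,1), X = 0.341.
Then n_D = 0.659, n_T = 1.34, so y_D = 0.491.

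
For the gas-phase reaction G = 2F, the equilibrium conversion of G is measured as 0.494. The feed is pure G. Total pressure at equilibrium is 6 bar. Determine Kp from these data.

Take 1 mol G as basis and let X be its fractional conversion, so ξ = X.
Species balance: n_G = 1 − X; n_F = 2X.
n_T = Σnᵢ = 1 + X.
At X = 0.494: n_G = 0.506, n_F = 0.988, n_T = 1.49.
p_i = (n_i/n_T)·P. Kp = p_F^2 / (p_G) = 7.75 bar.

Kp = 7.75 bar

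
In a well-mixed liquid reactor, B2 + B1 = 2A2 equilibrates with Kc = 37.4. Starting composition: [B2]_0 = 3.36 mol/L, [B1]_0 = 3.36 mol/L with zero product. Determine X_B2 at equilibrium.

Let X = conversion of B2; extent ξ = 3.36·X mol/L.
Concentrations: [B2] = 3.36 − 3.36X; [B1] = 3.36 − 3.36X; [A2] = 6.72X.
Kc = [A2]^2 / ([B2] [B1]).
Equating to 37.4: the physical root is X = 0.754.

X = 0.754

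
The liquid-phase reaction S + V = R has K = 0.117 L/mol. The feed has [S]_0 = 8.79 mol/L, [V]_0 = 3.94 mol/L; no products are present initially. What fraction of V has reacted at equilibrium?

X = 0.451

Let X = conversion of V; extent ξ = 3.94·X mol/L.
Concentrations: [S] = 8.79 − 3.94X; [V] = 3.94 − 3.94X; [R] = 3.94X.
K = [R] / ([S] [V]).
Setting equal to 0.117 and solving for X on (0,1) gives X = 0.451.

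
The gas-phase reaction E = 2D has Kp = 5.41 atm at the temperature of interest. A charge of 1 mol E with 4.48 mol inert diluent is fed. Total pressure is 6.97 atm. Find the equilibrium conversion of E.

X = 0.647

Let X = conversion of E (basis 1 mol E); extent of reaction ξ = X.
Mole table: n_E = 1 − X; n_D = 2X; n_I = 4.48 (inert).
Summing: n_T = 5.48 + X.
Mole fractions y_i = n_i/n_T; Kp = p_D^2 / (p_E) with p_i = y_i·P.
Substituting and setting equal to 5.41 atm gives a polynomial in X; the root in (0,1) is X = 0.647.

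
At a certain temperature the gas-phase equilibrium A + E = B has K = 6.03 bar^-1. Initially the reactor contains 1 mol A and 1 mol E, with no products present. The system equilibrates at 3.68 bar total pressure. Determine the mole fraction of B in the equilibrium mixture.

y_B = 0.656

Let X = conversion of A (basis 1 mol A); extent of reaction ξ = X.
Mole table: n_A = 1 − X; n_E = 1 − X; n_B = X.
Total moles n_T = 2 − X.
y_i = n_i/n_T, p_i = y_i·P. K = p_B / (p_A p_E).
Equating to 6.03 bar^-1 and solving on 0 < X < 1: X = 0.792.
Then n_B = 0.792, n_T = 1.21, so y_B = 0.656.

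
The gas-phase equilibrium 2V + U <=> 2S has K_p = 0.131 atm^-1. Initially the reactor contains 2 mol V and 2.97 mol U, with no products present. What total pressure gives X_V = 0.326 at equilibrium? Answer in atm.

Let X = conversion of V (basis 2 mol V); extent of reaction ξ = X.
Moles: n_V = 2 − 2X; n_U = 2.97 − X; n_S = 2X.
n_T = Σnᵢ = 4.97 − X.
K_p = p_S^2 / (p_V^2 p_U) with p_i = (n_i/n_T)·P.
At X = 0.326: the mole-fraction product g(X) = Π y_i^ν_i = 0.4109. Since K_p = g(X)·P^{-1}, P = (g/K_p)^(1/1) = (0.4109/0.131)^(1/1) = 3.14 atm.

P = 3.14 atm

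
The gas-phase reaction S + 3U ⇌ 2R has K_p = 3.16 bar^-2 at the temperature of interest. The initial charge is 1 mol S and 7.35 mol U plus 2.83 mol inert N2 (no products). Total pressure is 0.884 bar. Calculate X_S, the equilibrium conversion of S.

X = 0.623

Let X = conversion of S (basis 1 mol S); extent of reaction ξ = X.
At extent ξ: n_S = 1 − X; n_U = 7.35 − 3X; n_R = 2X; n_I = 2.83 (inert).
Summing: n_T = 11.2 − 2X.
Mole fractions y_i = n_i/n_T; K_p = p_R^2 / (p_S p_U^3) with p_i = y_i·P.
This yields a degree-4 equation in X; solving on (0,1), X = 0.623.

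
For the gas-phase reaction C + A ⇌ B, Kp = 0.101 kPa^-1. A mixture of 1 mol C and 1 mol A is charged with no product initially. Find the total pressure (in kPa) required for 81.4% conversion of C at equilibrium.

P = 276 kPa

Basis: 1 mol C initially; let X = conversion of C. Extent ξ = X.
At extent ξ: n_C = 1 − X; n_A = 1 − X; n_B = X.
Total moles n_T = 2 − X.
Kp = p_B / (p_C p_A) with p_i = (n_i/n_T)·P.
At X = 0.814: the mole-fraction product g(X) = Π y_i^ν_i = 27.91. Since Kp = g(X)·P^{-1}, P = (g/Kp)^(1/1) = (27.91/0.101)^(1/1) = 276 kPa.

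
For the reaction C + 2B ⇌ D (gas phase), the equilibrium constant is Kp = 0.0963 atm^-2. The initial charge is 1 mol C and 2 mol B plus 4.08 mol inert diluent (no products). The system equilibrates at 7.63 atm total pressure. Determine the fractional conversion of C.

X = 0.232

Basis: 1 mol C initially; let X = conversion of C. Extent ξ = X.
Mole table: n_C = 1 − X; n_B = 2 − 2X; n_D = X; n_I = 4.08 (inert).
n_T = Σnᵢ = 7.08 − 2X.
With p_i = (n_i/n_T)P, Kp = p_D / (p_C p_B^2).
Equating to 0.0963 atm^-2 and solving on 0 < X < 1: X = 0.232.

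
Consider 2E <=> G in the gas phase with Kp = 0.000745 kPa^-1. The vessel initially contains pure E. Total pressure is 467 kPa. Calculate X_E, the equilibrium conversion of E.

X = 0.353

Basis: 1 mol E initially; let X = conversion of E. Extent ξ = 0.5X.
Species balance: n_E = 1 − X; n_G = 0.5X.
Summing: n_T = 1 − 0.5X.
Mole fractions y_i = n_i/n_T; Kp = p_G / (p_E^2) with p_i = y_i·P.
Setting this equal to 0.000745 kPa^-1 and taking the physical root (0 < X < 1) gives X = 0.353.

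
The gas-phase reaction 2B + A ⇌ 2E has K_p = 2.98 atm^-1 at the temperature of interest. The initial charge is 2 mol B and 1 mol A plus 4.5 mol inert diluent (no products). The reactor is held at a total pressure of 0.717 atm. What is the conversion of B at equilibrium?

Basis: 2 mol B initially; let X = conversion of B. Extent ξ = X.
Mole table: n_B = 2 − 2X; n_A = 1 − X; n_E = 2X; n_I = 4.5 (inert).
n_T = Σnᵢ = 7.5 − X.
y_i = n_i/n_T, p_i = y_i·P. K_p = p_E^2 / (p_B^2 p_A).
This yields a degree-3 equation in X; solving on (0,1), X = 0.311.

X = 0.311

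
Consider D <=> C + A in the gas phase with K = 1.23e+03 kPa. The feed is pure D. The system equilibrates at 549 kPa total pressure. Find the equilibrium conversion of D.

X = 0.832

Let X = conversion of D (basis 1 mol D); extent of reaction ξ = X.
Moles: n_D = 1 − X; n_C = X; n_A = X.
n_T = Σnᵢ = 1 + X.
y_i = n_i/n_T, p_i = y_i·P. K = p_C p_A / (p_D).
Setting this equal to 1.23e+03 kPa and taking the physical root (0 < X < 1) gives X = 0.832.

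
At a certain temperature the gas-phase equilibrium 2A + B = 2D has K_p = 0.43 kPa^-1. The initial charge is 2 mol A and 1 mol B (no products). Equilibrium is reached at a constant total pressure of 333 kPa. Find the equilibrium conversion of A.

X = 0.788

Let X = conversion of A (basis 2 mol A); extent of reaction ξ = X.
At extent ξ: n_A = 2 − 2X; n_B = 1 − X; n_D = 2X.
Total moles n_T = 3 − X.
Mole fractions y_i = n_i/n_T; K_p = p_D^2 / (p_A^2 p_B) with p_i = y_i·P.
Setting this equal to 0.43 kPa^-1 and taking the physical root (0 < X < 1) gives X = 0.788.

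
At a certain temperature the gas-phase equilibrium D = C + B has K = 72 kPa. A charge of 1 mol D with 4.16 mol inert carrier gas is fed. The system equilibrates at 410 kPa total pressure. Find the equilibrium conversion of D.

X = 0.621

Basis: 1 mol D initially; let X = conversion of D. Extent ξ = X.
Species balance: n_D = 1 − X; n_C = X; n_B = X; n_I = 4.16 (inert).
Summing: n_T = 5.16 + X.
With p_i = (n_i/n_T)P, K = p_C p_B / (p_D).
Setting this equal to 72 kPa and taking the physical root (0 < X < 1) gives X = 0.621.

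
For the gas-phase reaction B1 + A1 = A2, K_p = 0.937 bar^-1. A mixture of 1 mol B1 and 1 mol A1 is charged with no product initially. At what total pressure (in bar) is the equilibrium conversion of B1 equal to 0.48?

Let X = conversion of B1 (basis 1 mol B1); extent of reaction ξ = X.
Moles: n_B1 = 1 − X; n_A1 = 1 − X; n_A2 = X.
Summing: n_T = 2 − X.
K_p = p_A2 / (p_B1 p_A1) with p_i = (n_i/n_T)·P.
At X = 0.48: the mole-fraction product g(X) = Π y_i^ν_i = 2.698. Since K_p = g(X)·P^{-1}, P = (g/K_p)^(1/1) = (2.698/0.937)^(1/1) = 2.88 bar.

P = 2.88 bar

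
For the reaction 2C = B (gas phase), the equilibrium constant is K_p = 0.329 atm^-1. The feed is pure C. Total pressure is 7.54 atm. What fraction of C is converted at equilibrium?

X = 0.697

Take 1 mol C as basis and let X be its fractional conversion, so ξ = 0.5X.
Moles: n_C = 1 − X; n_B = 0.5X.
n_T = Σnᵢ = 1 − 0.5X.
Mole fractions y_i = n_i/n_T; K_p = p_B / (p_C^2) with p_i = y_i·P.
Setting this equal to 0.329 atm^-1 and taking the physical root (0 < X < 1) gives X = 0.697.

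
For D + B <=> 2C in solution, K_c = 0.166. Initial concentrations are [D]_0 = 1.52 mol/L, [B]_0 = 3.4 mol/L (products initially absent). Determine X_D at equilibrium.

X = 0.249

Let X = conversion of D; extent ξ = 1.52·X mol/L.
Concentrations: [D] = 1.52 − 1.52X; [B] = 3.4 − 1.52X; [C] = 3.04X.
K_c = [C]^2 / ([D] [B]).
Equating to 0.166: the physical root is X = 0.249.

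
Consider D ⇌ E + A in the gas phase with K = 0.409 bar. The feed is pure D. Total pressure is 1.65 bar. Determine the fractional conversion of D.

X = 0.446

Let X = conversion of D (basis 1 mol D); extent of reaction ξ = X.
At extent ξ: n_D = 1 − X; n_E = X; n_A = X.
n_T = Σnᵢ = 1 + X.
With p_i = (n_i/n_T)P, K = p_E p_A / (p_D).
Equating to 0.409 bar and solving on 0 < X < 1: X = 0.446.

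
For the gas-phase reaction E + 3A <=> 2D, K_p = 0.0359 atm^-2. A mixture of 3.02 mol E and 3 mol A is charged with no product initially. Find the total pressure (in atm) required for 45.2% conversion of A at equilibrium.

P = 7.23 atm

Let X = conversion of A (basis 3 mol A); extent of reaction ξ = X.
Mole table: n_E = 3.02 − X; n_A = 3 − 3X; n_D = 2X.
Total moles n_T = 6.02 − 2X.
K_p = p_D^2 / (p_E p_A^3) with p_i = (n_i/n_T)·P.
At X = 0.452: the mole-fraction product g(X) = Π y_i^ν_i = 1.875. Since K_p = g(X)·P^{-2}, P = (g/K_p)^(1/2) = (1.875/0.0359)^(1/2) = 7.23 atm.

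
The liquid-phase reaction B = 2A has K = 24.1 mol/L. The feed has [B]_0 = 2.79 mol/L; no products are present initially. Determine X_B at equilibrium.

Let X = conversion of B; extent ξ = 2.79·X mol/L.
Concentrations: [B] = 2.79 − 2.79X; [A] = 5.58X.
K = [A]^2 / ([B]).
Setting equal to 24.1 and solving for X on (0,1) gives X = 0.744.

X = 0.744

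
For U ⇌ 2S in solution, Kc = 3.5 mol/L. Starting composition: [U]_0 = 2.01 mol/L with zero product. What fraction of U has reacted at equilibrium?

X = 0.477

Let X = conversion of U; extent ξ = 2.01·X mol/L.
Concentrations: [U] = 2.01 − 2.01X; [S] = 4.02X.
Kc = [S]^2 / ([U]).
Equating to 3.5 mol/L: the physical root is X = 0.477.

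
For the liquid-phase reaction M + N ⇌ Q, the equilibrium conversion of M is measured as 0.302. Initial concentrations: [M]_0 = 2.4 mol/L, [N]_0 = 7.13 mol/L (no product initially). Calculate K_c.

Let X = conversion of M.
Concentrations: [M] = 2.4 − 2.4X; [N] = 7.13 − 2.4X; [Q] = 2.4X.
At X = 0.302: [M] = 1.68, [N] = 6.41, [Q] = 0.725.
K_c = [Q] / ([M] [N]) = 0.0675 L/mol.

K_c = 0.0675 L/mol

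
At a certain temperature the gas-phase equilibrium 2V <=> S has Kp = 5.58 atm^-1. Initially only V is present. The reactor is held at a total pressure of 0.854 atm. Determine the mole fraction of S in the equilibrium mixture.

y_S = 0.635

Let X = conversion of V (basis 1 mol V); extent of reaction ξ = 0.5X.
Mole table: n_V = 1 − X; n_S = 0.5X.
Total moles n_T = 1 − 0.5X.
Mole fractions y_i = n_i/n_T; Kp = p_S / (p_V^2) with p_i = y_i·P.
Setting this equal to 5.58 atm^-1 and taking the physical root (0 < X < 1) gives X = 0.777.
Then n_S = 0.388, n_T = 0.612, so y_S = 0.635.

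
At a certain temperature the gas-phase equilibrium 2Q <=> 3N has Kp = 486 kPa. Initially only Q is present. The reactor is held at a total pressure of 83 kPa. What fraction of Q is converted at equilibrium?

Take 1 mol Q as basis and let X be its fractional conversion, so ξ = 0.5X.
At extent ξ: n_Q = 1 − X; n_N = 1.5X.
Total moles n_T = 1 + 0.5X.
Mole fractions y_i = n_i/n_T; Kp = p_N^3 / (p_Q^2) with p_i = y_i·P.
Equating to 486 kPa and solving on 0 < X < 1: X = 0.653.

X = 0.653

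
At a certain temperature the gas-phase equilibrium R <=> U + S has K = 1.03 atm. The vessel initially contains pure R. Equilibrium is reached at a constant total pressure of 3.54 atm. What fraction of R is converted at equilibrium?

X = 0.475

Let X = conversion of R (basis 1 mol R); extent of reaction ξ = X.
Mole table: n_R = 1 − X; n_U = X; n_S = X.
Summing: n_T = 1 + X.
With p_i = (n_i/n_T)P, K = p_U p_S / (p_R).
Setting this equal to 1.03 atm and taking the physical root (0 < X < 1) gives X = 0.475.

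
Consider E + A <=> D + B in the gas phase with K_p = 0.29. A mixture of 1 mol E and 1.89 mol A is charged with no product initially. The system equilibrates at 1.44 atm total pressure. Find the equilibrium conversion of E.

X = 0.468

Take 1 mol E as basis and let X be its fractional conversion, so ξ = X.
Species balance: n_E = 1 − X; n_A = 1.89 − X; n_D = X; n_B = X.
Since Δν = 0, n_T = 2.89 throughout.
y_i = n_i/n_T, p_i = y_i·P. K_p = p_D p_B / (p_E p_A).
This yields a degree-2 equation in X; solving on (0,1), X = 0.468.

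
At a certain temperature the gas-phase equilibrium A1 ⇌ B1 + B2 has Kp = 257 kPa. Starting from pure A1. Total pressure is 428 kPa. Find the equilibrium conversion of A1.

Take 1 mol A1 as basis and let X be its fractional conversion, so ξ = X.
Mole table: n_A1 = 1 − X; n_B1 = X; n_B2 = X.
Summing: n_T = 1 + X.
With p_i = (n_i/n_T)P, Kp = p_B1 p_B2 / (p_A1).
Substituting and setting equal to 257 kPa gives a polynomial in X; the root in (0,1) is X = 0.613.

X = 0.613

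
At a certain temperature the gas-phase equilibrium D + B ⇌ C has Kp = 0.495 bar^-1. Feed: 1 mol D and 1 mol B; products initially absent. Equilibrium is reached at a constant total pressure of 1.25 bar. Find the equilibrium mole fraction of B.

Let X = conversion of D (basis 1 mol D); extent of reaction ξ = X.
Species balance: n_D = 1 − X; n_B = 1 − X; n_C = X.
n_T = Σnᵢ = 2 − X.
y_i = n_i/n_T, p_i = y_i·P. Kp = p_C / (p_D p_B).
Equating to 0.495 bar^-1 and solving on 0 < X < 1: X = 0.214.
Then n_B = 0.786, n_T = 1.79, so y_B = 0.440.

y_B = 0.440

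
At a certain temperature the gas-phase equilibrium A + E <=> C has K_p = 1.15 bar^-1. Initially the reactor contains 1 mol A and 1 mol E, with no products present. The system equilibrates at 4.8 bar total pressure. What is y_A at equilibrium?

y_A = 0.281

Take 1 mol A as basis and let X be its fractional conversion, so ξ = X.
Species balance: n_A = 1 − X; n_E = 1 − X; n_C = X.
n_T = Σnᵢ = 2 − X.
y_i = n_i/n_T, p_i = y_i·P. K_p = p_C / (p_A p_E).
Equating to 1.15 bar^-1 and solving on 0 < X < 1: X = 0.608.
Then n_A = 0.392, n_T = 1.39, so y_A = 0.281.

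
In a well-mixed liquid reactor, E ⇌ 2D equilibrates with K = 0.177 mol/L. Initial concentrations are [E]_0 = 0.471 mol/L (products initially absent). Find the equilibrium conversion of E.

Let X = conversion of E; extent ξ = 0.471·X mol/L.
Concentrations: [E] = 0.471 − 0.471X; [D] = 0.942X.
K = [D]^2 / ([E]).
Setting equal to 0.177 and solving for X on (0,1) gives X = 0.263.

X = 0.263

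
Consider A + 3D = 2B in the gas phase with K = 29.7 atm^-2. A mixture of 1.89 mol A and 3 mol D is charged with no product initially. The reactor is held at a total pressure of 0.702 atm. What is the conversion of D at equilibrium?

X = 0.647

Basis: 3 mol D initially; let X = conversion of D. Extent ξ = X.
Species balance: n_A = 1.89 − X; n_D = 3 − 3X; n_B = 2X.
Total moles n_T = 4.89 − 2X.
y_i = n_i/n_T, p_i = y_i·P. K = p_B^2 / (p_A p_D^3).
This yields a degree-4 equation in X; solving on (0,1), X = 0.647.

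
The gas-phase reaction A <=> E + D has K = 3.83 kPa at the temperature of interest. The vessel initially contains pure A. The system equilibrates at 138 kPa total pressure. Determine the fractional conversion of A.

X = 0.164

Let X = conversion of A (basis 1 mol A); extent of reaction ξ = X.
At extent ξ: n_A = 1 − X; n_E = X; n_D = X.
Total moles n_T = 1 + X.
y_i = n_i/n_T, p_i = y_i·P. K = p_E p_D / (p_A).
This yields a degree-2 equation in X; solving on (0,1), X = 0.164.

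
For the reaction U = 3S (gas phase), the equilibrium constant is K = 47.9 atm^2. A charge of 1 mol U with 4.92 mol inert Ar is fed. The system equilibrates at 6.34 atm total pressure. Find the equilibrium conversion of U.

Basis: 1 mol U initially; let X = conversion of U. Extent ξ = X.
Moles: n_U = 1 − X; n_S = 3X; n_I = 4.92 (inert).
Total moles n_T = 5.92 + 2X.
With p_i = (n_i/n_T)P, K = p_S^3 / (p_U).
Substituting and setting equal to 47.9 atm^2 gives a polynomial in X; the root in (0,1) is X = 0.797.

X = 0.797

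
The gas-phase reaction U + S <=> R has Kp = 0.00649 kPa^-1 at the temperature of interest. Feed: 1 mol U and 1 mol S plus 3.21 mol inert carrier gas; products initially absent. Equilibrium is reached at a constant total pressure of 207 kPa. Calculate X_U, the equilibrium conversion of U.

Basis: 1 mol U initially; let X = conversion of U. Extent ξ = X.
Species balance: n_U = 1 − X; n_S = 1 − X; n_R = X; n_I = 3.21 (inert).
Total moles n_T = 5.21 − X.
y_i = n_i/n_T, p_i = y_i·P. Kp = p_R / (p_U p_S).
Equating to 0.00649 kPa^-1 and solving on 0 < X < 1: X = 0.180.

X = 0.180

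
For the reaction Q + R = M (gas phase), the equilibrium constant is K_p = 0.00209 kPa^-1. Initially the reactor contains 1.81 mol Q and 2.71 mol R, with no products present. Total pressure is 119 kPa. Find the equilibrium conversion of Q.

X = 0.126

Basis: 1.81 mol Q initially; let X = conversion of Q. Extent ξ = 1.81X.
Species balance: n_Q = 1.81 − 1.81X; n_R = 2.71 − 1.81X; n_M = 1.81X.
Summing: n_T = 4.52 − 1.81X.
y_i = n_i/n_T, p_i = y_i·P. K_p = p_M / (p_Q p_R).
Substituting and setting equal to 0.00209 kPa^-1 gives a polynomial in X; the root in (0,1) is X = 0.126.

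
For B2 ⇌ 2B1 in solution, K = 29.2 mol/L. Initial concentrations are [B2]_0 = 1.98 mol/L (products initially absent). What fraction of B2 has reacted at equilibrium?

X = 0.818

Let X = conversion of B2; extent ξ = 1.98·X mol/L.
Concentrations: [B2] = 1.98 − 1.98X; [B1] = 3.96X.
K = [B1]^2 / ([B2]).
Equating to 29.2 mol/L: the physical root is X = 0.818.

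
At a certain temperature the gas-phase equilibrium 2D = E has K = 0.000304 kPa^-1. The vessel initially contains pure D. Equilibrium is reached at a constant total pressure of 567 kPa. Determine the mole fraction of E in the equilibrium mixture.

y_E = 0.130

Take 1 mol D as basis and let X be its fractional conversion, so ξ = 0.5X.
Moles: n_D = 1 − X; n_E = 0.5X.
n_T = Σnᵢ = 1 − 0.5X.
With p_i = (n_i/n_T)P, K = p_E / (p_D^2).
Equating to 0.000304 kPa^-1 and solving on 0 < X < 1: X = 0.231.
Then n_E = 0.115, n_T = 0.885, so y_E = 0.130.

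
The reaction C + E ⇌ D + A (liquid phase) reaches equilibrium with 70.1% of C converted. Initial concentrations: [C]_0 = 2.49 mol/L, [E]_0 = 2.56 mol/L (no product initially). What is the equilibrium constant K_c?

Let X = conversion of C.
Concentrations: [C] = 2.49 − 2.49X; [E] = 2.56 − 2.49X; [D] = 2.49X; [A] = 2.49X.
At X = 0.701: [C] = 0.745, [E] = 0.815, [D] = 1.75, [A] = 1.75.
K_c = [D] [A] / ([C] [E]) = 5.02.

K_c = 5.02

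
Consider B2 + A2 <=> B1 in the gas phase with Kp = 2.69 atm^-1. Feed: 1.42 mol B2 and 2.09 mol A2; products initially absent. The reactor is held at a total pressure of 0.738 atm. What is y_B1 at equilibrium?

y_B1 = 0.251

Basis: 1.42 mol B2 initially; let X = conversion of B2. Extent ξ = 1.42X.
Mole table: n_B2 = 1.42 − 1.42X; n_A2 = 2.09 − 1.42X; n_B1 = 1.42X.
n_T = Σnᵢ = 3.51 − 1.42X.
With p_i = (n_i/n_T)P, Kp = p_B1 / (p_B2 p_A2).
Equating to 2.69 atm^-1 and solving on 0 < X < 1: X = 0.495.
Then n_B1 = 0.703, n_T = 2.81, so y_B1 = 0.251.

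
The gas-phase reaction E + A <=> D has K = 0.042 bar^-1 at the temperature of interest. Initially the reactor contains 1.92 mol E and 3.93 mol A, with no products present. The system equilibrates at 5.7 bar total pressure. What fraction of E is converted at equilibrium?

Basis: 1.92 mol E initially; let X = conversion of E. Extent ξ = 1.92X.
Moles: n_E = 1.92 − 1.92X; n_A = 3.93 − 1.92X; n_D = 1.92X.
Summing: n_T = 5.85 − 1.92X.
Mole fractions y_i = n_i/n_T; K = p_D / (p_E p_A) with p_i = y_i·P.
This yields a degree-2 equation in X; solving on (0,1), X = 0.136.

X = 0.136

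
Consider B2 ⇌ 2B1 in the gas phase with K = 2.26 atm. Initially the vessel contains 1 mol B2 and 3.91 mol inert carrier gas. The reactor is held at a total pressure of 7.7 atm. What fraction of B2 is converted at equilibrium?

Take 1 mol B2 as basis and let X be its fractional conversion, so ξ = X.
Moles: n_B2 = 1 − X; n_B1 = 2X; n_I = 3.91 (inert).
n_T = Σnᵢ = 4.91 + X.
Mole fractions y_i = n_i/n_T; K = p_B1^2 / (p_B2) with p_i = y_i·P.
Setting this equal to 2.26 atm and taking the physical root (0 < X < 1) gives X = 0.461.

X = 0.461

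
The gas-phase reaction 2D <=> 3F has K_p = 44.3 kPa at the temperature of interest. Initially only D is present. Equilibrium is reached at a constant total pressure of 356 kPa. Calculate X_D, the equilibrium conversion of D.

X = 0.279

Basis: 1 mol D initially; let X = conversion of D. Extent ξ = 0.5X.
Species balance: n_D = 1 − X; n_F = 1.5X.
Total moles n_T = 1 + 0.5X.
Mole fractions y_i = n_i/n_T; K_p = p_F^3 / (p_D^2) with p_i = y_i·P.
Setting this equal to 44.3 kPa and taking the physical root (0 < X < 1) gives X = 0.279.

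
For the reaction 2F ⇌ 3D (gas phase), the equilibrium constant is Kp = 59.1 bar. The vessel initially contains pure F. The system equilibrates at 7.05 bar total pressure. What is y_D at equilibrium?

Basis: 1 mol F initially; let X = conversion of F. Extent ξ = 0.5X.
Mole table: n_F = 1 − X; n_D = 1.5X.
Total moles n_T = 1 + 0.5X.
Mole fractions y_i = n_i/n_T; Kp = p_D^3 / (p_F^2) with p_i = y_i·P.
This yields a degree-3 equation in X; solving on (0,1), X = 0.688.
Then n_D = 1.03, n_T = 1.34, so y_D = 0.768.

y_D = 0.768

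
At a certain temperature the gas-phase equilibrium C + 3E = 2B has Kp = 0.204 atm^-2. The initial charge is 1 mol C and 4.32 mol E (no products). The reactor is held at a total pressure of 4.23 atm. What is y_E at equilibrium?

y_E = 0.614

Let X = conversion of C (basis 1 mol C); extent of reaction ξ = X.
Moles: n_C = 1 − X; n_E = 4.32 − 3X; n_B = 2X.
n_T = Σnᵢ = 5.32 − 2X.
y_i = n_i/n_T, p_i = y_i·P. Kp = p_B^2 / (p_C p_E^3).
Substituting and setting equal to 0.204 atm^-2 gives a polynomial in X; the root in (0,1) is X = 0.595.
Then n_E = 2.54, n_T = 4.13, so y_E = 0.614.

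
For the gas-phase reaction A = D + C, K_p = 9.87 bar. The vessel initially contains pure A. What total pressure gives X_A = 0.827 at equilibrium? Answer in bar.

P = 4.56 bar

Take 1 mol A as basis and let X be its fractional conversion, so ξ = X.
At extent ξ: n_A = 1 − X; n_D = X; n_C = X.
n_T = Σnᵢ = 1 + X.
K_p = p_D p_C / (p_A) with p_i = (n_i/n_T)·P.
At X = 0.827: the mole-fraction product g(X) = Π y_i^ν_i = 2.164. Since K_p = g(X)·P^{1}, P = (K_p/g)^(1/1) = (9.87/2.164)^(1/1) = 4.56 bar.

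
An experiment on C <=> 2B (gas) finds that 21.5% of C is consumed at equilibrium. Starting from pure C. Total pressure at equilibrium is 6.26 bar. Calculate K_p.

K_p = 1.21 bar

Basis: 1 mol C initially; let X = conversion of C. Extent ξ = X.
Species balance: n_C = 1 − X; n_B = 2X.
n_T = Σnᵢ = 1 + X.
At X = 0.215: n_C = 0.785, n_B = 0.43, n_T = 1.22.
p_i = (n_i/n_T)·P. K_p = p_B^2 / (p_C) = 1.21 bar.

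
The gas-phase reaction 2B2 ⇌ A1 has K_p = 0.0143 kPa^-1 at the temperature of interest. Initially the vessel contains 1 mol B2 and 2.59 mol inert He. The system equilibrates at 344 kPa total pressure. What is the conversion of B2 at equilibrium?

X = 0.564

Take 1 mol B2 as basis and let X be its fractional conversion, so ξ = 0.5X.
Species balance: n_B2 = 1 − X; n_A1 = 0.5X; n_I = 2.59 (inert).
Total moles n_T = 3.59 − 0.5X.
y_i = n_i/n_T, p_i = y_i·P. K_p = p_A1 / (p_B2^2).
Setting this equal to 0.0143 kPa^-1 and taking the physical root (0 < X < 1) gives X = 0.564.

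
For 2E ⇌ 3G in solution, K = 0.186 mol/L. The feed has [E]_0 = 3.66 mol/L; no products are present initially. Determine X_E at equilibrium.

Let X = conversion of E; extent ξ = 3.66X/2 mol/L.
Concentrations: [E] = 3.66 − 3.66X; [G] = 5.49X.
K = [G]^3 / ([E]^2).
Solving K = 0.186 for X ∈ (0,1): X = 0.211.

X = 0.211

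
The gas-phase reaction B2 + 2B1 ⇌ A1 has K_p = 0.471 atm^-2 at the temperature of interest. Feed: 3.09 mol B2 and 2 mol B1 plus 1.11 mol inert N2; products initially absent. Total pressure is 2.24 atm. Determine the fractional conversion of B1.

X = 0.356

Take 2 mol B1 as basis and let X be its fractional conversion, so ξ = X.
Species balance: n_B2 = 3.09 − X; n_B1 = 2 − 2X; n_A1 = X; n_I = 1.11 (inert).
Summing: n_T = 6.2 − 2X.
Mole fractions y_i = n_i/n_T; K_p = p_A1 / (p_B2 p_B1^2) with p_i = y_i·P.
Setting this equal to 0.471 atm^-2 and taking the physical root (0 < X < 1) gives X = 0.356.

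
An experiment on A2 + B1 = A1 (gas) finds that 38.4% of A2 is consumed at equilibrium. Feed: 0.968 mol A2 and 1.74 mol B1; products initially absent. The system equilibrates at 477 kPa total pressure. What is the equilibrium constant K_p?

Let X = conversion of A2 (basis 0.968 mol A2); extent of reaction ξ = 0.968X.
At extent ξ: n_A2 = 0.968 − 0.968X; n_B1 = 1.74 − 0.968X; n_A1 = 0.968X.
Total moles n_T = 2.71 − 0.968X.
At X = 0.384: n_A2 = 0.596, n_B1 = 1.37, n_A1 = 0.372, n_T = 2.34.
p_i = (n_i/n_T)·P. K_p = p_A1 / (p_A2 p_B1) = 0.00223 kPa^-1.

K_p = 0.00223 kPa^-1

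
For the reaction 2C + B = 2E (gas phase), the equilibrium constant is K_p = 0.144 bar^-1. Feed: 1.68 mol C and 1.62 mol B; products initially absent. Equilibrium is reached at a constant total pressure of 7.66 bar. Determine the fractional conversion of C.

Take 1.68 mol C as basis and let X be its fractional conversion, so ξ = 0.84X.
Moles: n_C = 1.68 − 1.68X; n_B = 1.62 − 0.84X; n_E = 1.68X.
Summing: n_T = 3.3 − 0.84X.
With p_i = (n_i/n_T)P, K_p = p_E^2 / (p_C^2 p_B).
Equating to 0.144 bar^-1 and solving on 0 < X < 1: X = 0.408.

X = 0.408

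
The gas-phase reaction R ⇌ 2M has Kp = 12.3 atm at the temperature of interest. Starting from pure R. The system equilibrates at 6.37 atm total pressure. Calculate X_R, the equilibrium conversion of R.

Basis: 1 mol R initially; let X = conversion of R. Extent ξ = X.
Mole table: n_R = 1 − X; n_M = 2X.
Total moles n_T = 1 + X.
With p_i = (n_i/n_T)P, Kp = p_M^2 / (p_R).
This yields a degree-2 equation in X; solving on (0,1), X = 0.571.

X = 0.571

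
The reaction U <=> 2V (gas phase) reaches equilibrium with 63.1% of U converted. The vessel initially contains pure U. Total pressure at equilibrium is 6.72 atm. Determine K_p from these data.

Take 1 mol U as basis and let X be its fractional conversion, so ξ = X.
Mole table: n_U = 1 − X; n_V = 2X.
Total moles n_T = 1 + X.
At X = 0.631: n_U = 0.369, n_V = 1.26, n_T = 1.63.
p_i = (n_i/n_T)·P. K_p = p_V^2 / (p_U) = 17.8 atm.

K_p = 17.8 atm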